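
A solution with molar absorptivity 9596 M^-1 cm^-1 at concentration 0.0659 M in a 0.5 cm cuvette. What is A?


A = epsilon * c * l
A = 9596 * 0.0659 * 0.5
A = 316.1882

316.1882


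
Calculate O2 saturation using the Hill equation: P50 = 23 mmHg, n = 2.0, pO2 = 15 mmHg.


Y = pO2^n / (P50^n + pO2^n)
Y = 15^2.0 / (23^2.0 + 15^2.0)
Y = 29.84%

29.84%


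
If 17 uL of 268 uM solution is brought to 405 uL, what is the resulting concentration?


C2 = C1 * V1 / V2
C2 = 268 * 17 / 405
C2 = 11.2494 uM

11.2494 uM


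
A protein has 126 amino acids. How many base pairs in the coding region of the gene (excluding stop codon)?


Each amino acid = 1 codon = 3 bp
bp = 126 * 3 = 378 bp

378 bp


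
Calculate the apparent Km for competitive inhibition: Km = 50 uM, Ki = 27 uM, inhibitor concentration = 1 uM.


Km_app = Km * (1 + [I]/Ki)
Km_app = 50 * (1 + 1/27)
Km_app = 51.8519 uM

51.8519 uM


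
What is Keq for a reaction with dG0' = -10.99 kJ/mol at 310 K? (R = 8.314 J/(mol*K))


Keq = exp(-dG0 * 1000 / (R * T))
Keq = exp(-(-10.99) * 1000 / (8.314 * 310))
Keq = 71.0999

71.0999


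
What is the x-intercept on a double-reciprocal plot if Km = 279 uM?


x-intercept = -1/Km
= -1/279
= -0.0036 1/uM

-0.0036 1/uM


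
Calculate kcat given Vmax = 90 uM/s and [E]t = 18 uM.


kcat = Vmax / [E]t
kcat = 90 / 18
kcat = 5.0 s^-1

5.0 s^-1


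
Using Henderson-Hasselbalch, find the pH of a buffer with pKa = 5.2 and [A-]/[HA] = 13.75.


pH = pKa + log10([A-]/[HA])
pH = 5.2 + log10(13.75)
pH = 6.3383

6.3383


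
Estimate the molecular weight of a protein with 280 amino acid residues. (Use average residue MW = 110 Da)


MW = n_residues * 110 Da
MW = 280 * 110
MW = 30800 Da

30800 Da


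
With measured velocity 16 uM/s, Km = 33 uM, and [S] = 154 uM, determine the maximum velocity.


Vmax = v * (Km + [S]) / [S]
Vmax = 16 * (33 + 154) / 154
Vmax = 19.4286 uM/s

19.4286 uM/s


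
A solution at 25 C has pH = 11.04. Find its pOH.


pOH = 14 - pH
pOH = 14 - 11.04
pOH = 2.96

2.96


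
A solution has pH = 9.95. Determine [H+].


[H+] = 10^(-pH)
[H+] = 10^(-9.95)
[H+] = 1.122e-10 M

1.122e-10 M


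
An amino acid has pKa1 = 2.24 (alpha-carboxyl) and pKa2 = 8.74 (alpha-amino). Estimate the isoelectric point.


pI = (pKa1 + pKa2) / 2
pI = (2.24 + 8.74) / 2
pI = 5.49

5.49


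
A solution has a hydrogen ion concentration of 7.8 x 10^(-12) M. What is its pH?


pH = -log10([H+])
pH = -log10(7.8 x 10^(-12))
pH = 11.1079

11.1079


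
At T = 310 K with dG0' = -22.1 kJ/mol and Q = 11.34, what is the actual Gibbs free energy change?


dG = dG0' + RT * ln(Q) / 1000
dG = -22.1 + 8.314 * 310 * ln(11.34) / 1000
dG = -15.8414 kJ/mol

-15.8414 kJ/mol


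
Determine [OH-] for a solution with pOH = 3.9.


[OH-] = 10^(-pOH)
[OH-] = 10^(-3.9)
[OH-] = 1.259e-04 M

1.259e-04 M


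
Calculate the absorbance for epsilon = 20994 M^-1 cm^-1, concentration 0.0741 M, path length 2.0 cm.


A = epsilon * c * l
A = 20994 * 0.0741 * 2.0
A = 3111.3108

3111.3108


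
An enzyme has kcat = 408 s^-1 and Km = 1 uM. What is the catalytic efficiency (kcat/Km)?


Catalytic efficiency = kcat / Km
= 408 / 1
= 408.0 uM^-1*s^-1

408.0 uM^-1*s^-1


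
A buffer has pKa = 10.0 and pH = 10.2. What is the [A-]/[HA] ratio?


[A-]/[HA] = 10^(pH - pKa)
= 10^(10.2 - 10.0)
= 1.5849

1.5849


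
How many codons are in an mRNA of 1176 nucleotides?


codons = nucleotides / 3
codons = 1176 / 3 = 392

392


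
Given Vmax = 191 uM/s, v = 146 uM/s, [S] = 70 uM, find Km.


Km = [S] * (Vmax - v) / v
Km = 70 * (191 - 146) / 146
Km = 21.5753 uM

21.5753 uM


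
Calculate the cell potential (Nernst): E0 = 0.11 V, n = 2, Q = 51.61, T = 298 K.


E = E0 - (RT/nF) * ln(Q)
E = 0.11 - (8.314 * 298 / (2 * 96485)) * ln(51.61)
E = 0.0594 V

0.0594 V


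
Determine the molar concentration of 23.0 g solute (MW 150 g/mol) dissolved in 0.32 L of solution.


C = (mass / MW) / volume
C = (23.0 / 150) / 0.32
C = 0.4792 M

0.4792 M


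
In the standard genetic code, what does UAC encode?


Standard genetic code lookup.
Codon UAC -> Tyr

Tyr


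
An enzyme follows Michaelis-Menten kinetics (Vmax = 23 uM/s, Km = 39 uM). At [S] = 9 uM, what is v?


v = Vmax * [S] / (Km + [S])
v = 23 * 9 / (39 + 9)
v = 4.3125 uM/s

4.3125 uM/s


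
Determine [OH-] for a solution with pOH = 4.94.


[OH-] = 10^(-pOH)
[OH-] = 10^(-4.94)
[OH-] = 1.148e-05 M

1.148e-05 M


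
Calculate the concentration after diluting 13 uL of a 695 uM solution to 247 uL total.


C2 = C1 * V1 / V2
C2 = 695 * 13 / 247
C2 = 36.5789 uM

36.5789 uM


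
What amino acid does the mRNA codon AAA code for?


Standard genetic code lookup.
Codon AAA -> Lys

Lys


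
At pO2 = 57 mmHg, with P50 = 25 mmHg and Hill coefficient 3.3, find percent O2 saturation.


Y = pO2^n / (P50^n + pO2^n)
Y = 57^3.3 / (25^3.3 + 57^3.3)
Y = 93.82%

93.82%


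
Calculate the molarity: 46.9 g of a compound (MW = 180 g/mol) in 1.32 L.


C = (mass / MW) / volume
C = (46.9 / 180) / 1.32
C = 0.1974 M

0.1974 M


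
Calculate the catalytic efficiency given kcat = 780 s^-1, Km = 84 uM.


Catalytic efficiency = kcat / Km
= 780 / 84
= 9.2857 uM^-1*s^-1

9.2857 uM^-1*s^-1


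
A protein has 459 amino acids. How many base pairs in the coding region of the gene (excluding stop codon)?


Each amino acid = 1 codon = 3 bp
bp = 459 * 3 = 1377 bp

1377 bp


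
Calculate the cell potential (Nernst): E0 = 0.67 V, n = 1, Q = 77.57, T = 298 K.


E = E0 - (RT/nF) * ln(Q)
E = 0.67 - (8.314 * 298 / (1 * 96485)) * ln(77.57)
E = 0.5583 V

0.5583 V


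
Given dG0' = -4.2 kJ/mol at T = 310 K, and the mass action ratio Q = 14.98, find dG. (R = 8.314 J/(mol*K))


dG = dG0' + RT * ln(Q) / 1000
dG = -4.2 + 8.314 * 310 * ln(14.98) / 1000
dG = 2.7761 kJ/mol

2.7761 kJ/mol


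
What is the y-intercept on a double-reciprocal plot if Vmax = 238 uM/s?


y-intercept = 1/Vmax
= 1/238
= 0.0042 s/uM

0.0042 s/uM


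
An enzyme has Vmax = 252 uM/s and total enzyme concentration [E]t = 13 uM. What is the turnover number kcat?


kcat = Vmax / [E]t
kcat = 252 / 13
kcat = 19.3846 s^-1

19.3846 s^-1


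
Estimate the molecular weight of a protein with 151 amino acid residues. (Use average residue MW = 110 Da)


MW = n_residues * 110 Da
MW = 151 * 110
MW = 16610 Da

16610 Da


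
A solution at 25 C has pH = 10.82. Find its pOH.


pOH = 14 - pH
pOH = 14 - 10.82
pOH = 3.18

3.18


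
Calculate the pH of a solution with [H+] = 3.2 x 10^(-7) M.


pH = -log10([H+])
pH = -log10(3.2 x 10^(-7))
pH = 6.4949

6.4949


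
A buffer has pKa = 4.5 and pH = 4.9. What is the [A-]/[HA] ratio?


[A-]/[HA] = 10^(pH - pKa)
= 10^(4.9 - 4.5)
= 2.5119

2.5119


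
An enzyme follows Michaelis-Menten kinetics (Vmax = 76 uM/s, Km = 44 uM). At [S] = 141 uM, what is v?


v = Vmax * [S] / (Km + [S])
v = 76 * 141 / (44 + 141)
v = 57.9243 uM/s

57.9243 uM/s


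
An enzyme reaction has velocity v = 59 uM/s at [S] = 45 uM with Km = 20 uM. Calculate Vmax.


Vmax = v * (Km + [S]) / [S]
Vmax = 59 * (20 + 45) / 45
Vmax = 85.2222 uM/s

85.2222 uM/s


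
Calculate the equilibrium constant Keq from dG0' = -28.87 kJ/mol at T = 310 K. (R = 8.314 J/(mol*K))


Keq = exp(-dG0 * 1000 / (R * T))
Keq = exp(-(-28.87) * 1000 / (8.314 * 310))
Keq = 73238.1167

73238.1167


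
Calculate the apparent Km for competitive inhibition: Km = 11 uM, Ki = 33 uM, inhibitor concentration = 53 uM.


Km_app = Km * (1 + [I]/Ki)
Km_app = 11 * (1 + 53/33)
Km_app = 28.6667 uM

28.6667 uM


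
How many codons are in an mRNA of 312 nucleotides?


codons = nucleotides / 3
codons = 312 / 3 = 104

104


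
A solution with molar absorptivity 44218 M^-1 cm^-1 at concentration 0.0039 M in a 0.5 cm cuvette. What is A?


A = epsilon * c * l
A = 44218 * 0.0039 * 0.5
A = 86.2251

86.2251


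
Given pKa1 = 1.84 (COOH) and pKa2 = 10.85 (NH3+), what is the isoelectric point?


pI = (pKa1 + pKa2) / 2
pI = (1.84 + 10.85) / 2
pI = 6.345

6.345


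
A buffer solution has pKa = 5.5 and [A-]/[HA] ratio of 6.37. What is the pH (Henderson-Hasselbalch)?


pH = pKa + log10([A-]/[HA])
pH = 5.5 + log10(6.37)
pH = 6.3041

6.3041


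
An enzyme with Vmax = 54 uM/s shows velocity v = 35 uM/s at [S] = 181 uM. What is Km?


Km = [S] * (Vmax - v) / v
Km = 181 * (54 - 35) / 35
Km = 98.2571 uM

98.2571 uM


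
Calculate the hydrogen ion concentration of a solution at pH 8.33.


[H+] = 10^(-pH)
[H+] = 10^(-8.33)
[H+] = 4.677e-09 M

4.677e-09 M


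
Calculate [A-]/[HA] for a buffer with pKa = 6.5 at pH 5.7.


[A-]/[HA] = 10^(pH - pKa)
= 10^(5.7 - 6.5)
= 0.1585

0.1585


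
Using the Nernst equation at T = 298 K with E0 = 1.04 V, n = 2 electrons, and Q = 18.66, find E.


E = E0 - (RT/nF) * ln(Q)
E = 1.04 - (8.314 * 298 / (2 * 96485)) * ln(18.66)
E = 1.0024 V

1.0024 V


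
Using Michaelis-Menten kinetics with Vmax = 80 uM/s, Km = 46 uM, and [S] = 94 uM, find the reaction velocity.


v = Vmax * [S] / (Km + [S])
v = 80 * 94 / (46 + 94)
v = 53.7143 uM/s

53.7143 uM/s


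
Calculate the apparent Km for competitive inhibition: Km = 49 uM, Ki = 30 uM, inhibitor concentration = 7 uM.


Km_app = Km * (1 + [I]/Ki)
Km_app = 49 * (1 + 7/30)
Km_app = 60.4333 uM

60.4333 uM


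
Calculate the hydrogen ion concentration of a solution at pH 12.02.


[H+] = 10^(-pH)
[H+] = 10^(-12.02)
[H+] = 9.550e-13 M

9.550e-13 M


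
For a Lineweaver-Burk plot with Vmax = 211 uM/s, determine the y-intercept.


y-intercept = 1/Vmax
= 1/211
= 0.0047 s/uM

0.0047 s/uM


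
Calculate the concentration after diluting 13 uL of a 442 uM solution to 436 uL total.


C2 = C1 * V1 / V2
C2 = 442 * 13 / 436
C2 = 13.1789 uM

13.1789 uM


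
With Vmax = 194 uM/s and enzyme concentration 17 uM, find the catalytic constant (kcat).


kcat = Vmax / [E]t
kcat = 194 / 17
kcat = 11.4118 s^-1

11.4118 s^-1


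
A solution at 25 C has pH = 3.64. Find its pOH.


pOH = 14 - pH
pOH = 14 - 3.64
pOH = 10.36

10.36


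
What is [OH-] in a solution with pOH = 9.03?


[OH-] = 10^(-pOH)
[OH-] = 10^(-9.03)
[OH-] = 9.333e-10 M

9.333e-10 M


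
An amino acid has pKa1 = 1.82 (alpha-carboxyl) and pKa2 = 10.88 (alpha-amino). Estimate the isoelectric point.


pI = (pKa1 + pKa2) / 2
pI = (1.82 + 10.88) / 2
pI = 6.35

6.35


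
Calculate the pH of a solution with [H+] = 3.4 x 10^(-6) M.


pH = -log10([H+])
pH = -log10(3.4 x 10^(-6))
pH = 5.4685

5.4685


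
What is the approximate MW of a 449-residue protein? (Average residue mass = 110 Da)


MW = n_residues * 110 Da
MW = 449 * 110
MW = 49390 Da

49390 Da


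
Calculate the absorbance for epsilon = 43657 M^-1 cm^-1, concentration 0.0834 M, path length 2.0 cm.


A = epsilon * c * l
A = 43657 * 0.0834 * 2.0
A = 7281.9876

7281.9876


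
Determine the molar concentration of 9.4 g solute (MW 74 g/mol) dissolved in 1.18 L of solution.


C = (mass / MW) / volume
C = (9.4 / 74) / 1.18
C = 0.1077 M

0.1077 M


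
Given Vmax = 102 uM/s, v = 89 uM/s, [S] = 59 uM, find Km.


Km = [S] * (Vmax - v) / v
Km = 59 * (102 - 89) / 89
Km = 8.618 uM

8.618 uM


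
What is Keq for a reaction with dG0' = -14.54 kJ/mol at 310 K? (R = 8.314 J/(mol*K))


Keq = exp(-dG0 * 1000 / (R * T))
Keq = exp(-(-14.54) * 1000 / (8.314 * 310))
Keq = 281.8783

281.8783


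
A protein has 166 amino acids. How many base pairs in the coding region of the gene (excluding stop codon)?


Each amino acid = 1 codon = 3 bp
bp = 166 * 3 = 498 bp

498 bp


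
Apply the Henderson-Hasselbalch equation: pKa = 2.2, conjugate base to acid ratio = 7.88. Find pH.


pH = pKa + log10([A-]/[HA])
pH = 2.2 + log10(7.88)
pH = 3.0965

3.0965


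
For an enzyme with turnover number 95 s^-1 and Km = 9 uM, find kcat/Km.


Catalytic efficiency = kcat / Km
= 95 / 9
= 10.5556 uM^-1*s^-1

10.5556 uM^-1*s^-1


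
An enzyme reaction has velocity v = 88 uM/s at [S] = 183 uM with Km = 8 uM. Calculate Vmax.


Vmax = v * (Km + [S]) / [S]
Vmax = 88 * (8 + 183) / 183
Vmax = 91.847 uM/s

91.847 uM/s


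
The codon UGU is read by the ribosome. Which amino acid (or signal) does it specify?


Standard genetic code lookup.
Codon UGU -> Cys

Cys


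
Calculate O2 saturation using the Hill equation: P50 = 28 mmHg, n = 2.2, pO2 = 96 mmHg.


Y = pO2^n / (P50^n + pO2^n)
Y = 96^2.2 / (28^2.2 + 96^2.2)
Y = 93.77%

93.77%


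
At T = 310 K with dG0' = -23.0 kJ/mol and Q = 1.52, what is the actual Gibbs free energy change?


dG = dG0' + RT * ln(Q) / 1000
dG = -23.0 + 8.314 * 310 * ln(1.52) / 1000
dG = -21.9208 kJ/mol

-21.9208 kJ/mol


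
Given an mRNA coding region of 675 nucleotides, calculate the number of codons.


codons = nucleotides / 3
codons = 675 / 3 = 225

225


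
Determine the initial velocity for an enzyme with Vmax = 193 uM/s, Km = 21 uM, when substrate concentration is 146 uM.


v = Vmax * [S] / (Km + [S])
v = 193 * 146 / (21 + 146)
v = 168.7305 uM/s

168.7305 uM/s


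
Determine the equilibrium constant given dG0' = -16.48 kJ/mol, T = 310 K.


Keq = exp(-dG0 * 1000 / (R * T))
Keq = exp(-(-16.48) * 1000 / (8.314 * 310))
Keq = 598.3581

598.3581


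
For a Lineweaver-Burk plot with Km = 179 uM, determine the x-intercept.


x-intercept = -1/Km
= -1/179
= -0.0056 1/uM

-0.0056 1/uM


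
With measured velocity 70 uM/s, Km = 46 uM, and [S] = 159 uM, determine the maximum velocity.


Vmax = v * (Km + [S]) / [S]
Vmax = 70 * (46 + 159) / 159
Vmax = 90.2516 uM/s

90.2516 uM/s


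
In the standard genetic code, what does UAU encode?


Standard genetic code lookup.
Codon UAU -> Tyr

Tyr


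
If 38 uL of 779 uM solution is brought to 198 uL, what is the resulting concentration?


C2 = C1 * V1 / V2
C2 = 779 * 38 / 198
C2 = 149.5051 uM

149.5051 uM


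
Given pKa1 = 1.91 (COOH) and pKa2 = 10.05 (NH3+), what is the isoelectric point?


pI = (pKa1 + pKa2) / 2
pI = (1.91 + 10.05) / 2
pI = 5.98

5.98


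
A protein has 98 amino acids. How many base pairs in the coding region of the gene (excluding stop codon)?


Each amino acid = 1 codon = 3 bp
bp = 98 * 3 = 294 bp

294 bp


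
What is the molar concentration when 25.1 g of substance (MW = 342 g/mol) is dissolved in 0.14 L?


C = (mass / MW) / volume
C = (25.1 / 342) / 0.14
C = 0.5242 M

0.5242 M


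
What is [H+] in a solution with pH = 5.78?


[H+] = 10^(-pH)
[H+] = 10^(-5.78)
[H+] = 1.660e-06 M

1.660e-06 M


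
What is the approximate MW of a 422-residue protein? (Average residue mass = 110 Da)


MW = n_residues * 110 Da
MW = 422 * 110
MW = 46420 Da

46420 Da


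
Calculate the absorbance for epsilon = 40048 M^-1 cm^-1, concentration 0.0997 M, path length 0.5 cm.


A = epsilon * c * l
A = 40048 * 0.0997 * 0.5
A = 1996.3928

1996.3928


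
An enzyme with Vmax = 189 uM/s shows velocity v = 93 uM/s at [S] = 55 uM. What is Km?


Km = [S] * (Vmax - v) / v
Km = 55 * (189 - 93) / 93
Km = 56.7742 uM

56.7742 uM


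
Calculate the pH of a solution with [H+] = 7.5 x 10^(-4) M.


pH = -log10([H+])
pH = -log10(7.5 x 10^(-4))
pH = 3.1249

3.1249


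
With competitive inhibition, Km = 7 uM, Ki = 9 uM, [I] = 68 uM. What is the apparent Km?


Km_app = Km * (1 + [I]/Ki)
Km_app = 7 * (1 + 68/9)
Km_app = 59.8889 uM

59.8889 uM


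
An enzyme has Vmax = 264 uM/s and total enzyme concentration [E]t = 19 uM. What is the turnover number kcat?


kcat = Vmax / [E]t
kcat = 264 / 19
kcat = 13.8947 s^-1

13.8947 s^-1


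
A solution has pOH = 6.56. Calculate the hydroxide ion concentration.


[OH-] = 10^(-pOH)
[OH-] = 10^(-6.56)
[OH-] = 2.754e-07 M

2.754e-07 M


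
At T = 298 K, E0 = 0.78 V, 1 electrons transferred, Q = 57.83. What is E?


E = E0 - (RT/nF) * ln(Q)
E = 0.78 - (8.314 * 298 / (1 * 96485)) * ln(57.83)
E = 0.6758 V

0.6758 V


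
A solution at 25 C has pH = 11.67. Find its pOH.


pOH = 14 - pH
pOH = 14 - 11.67
pOH = 2.33

2.33


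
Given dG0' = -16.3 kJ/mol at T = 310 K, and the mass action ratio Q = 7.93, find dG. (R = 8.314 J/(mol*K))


dG = dG0' + RT * ln(Q) / 1000
dG = -16.3 + 8.314 * 310 * ln(7.93) / 1000
dG = -10.9632 kJ/mol

-10.9632 kJ/mol


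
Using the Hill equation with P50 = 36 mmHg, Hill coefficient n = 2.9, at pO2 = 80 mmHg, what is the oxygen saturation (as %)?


Y = pO2^n / (P50^n + pO2^n)
Y = 80^2.9 / (36^2.9 + 80^2.9)
Y = 91.02%

91.02%


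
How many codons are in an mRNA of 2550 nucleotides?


codons = nucleotides / 3
codons = 2550 / 3 = 850

850


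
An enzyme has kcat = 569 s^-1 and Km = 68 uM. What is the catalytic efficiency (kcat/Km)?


Catalytic efficiency = kcat / Km
= 569 / 68
= 8.3676 uM^-1*s^-1

8.3676 uM^-1*s^-1


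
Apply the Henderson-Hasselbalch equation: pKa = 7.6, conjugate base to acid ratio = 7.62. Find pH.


pH = pKa + log10([A-]/[HA])
pH = 7.6 + log10(7.62)
pH = 8.482

8.482


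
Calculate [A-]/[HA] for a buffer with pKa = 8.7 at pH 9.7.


[A-]/[HA] = 10^(pH - pKa)
= 10^(9.7 - 8.7)
= 10.0

10.0


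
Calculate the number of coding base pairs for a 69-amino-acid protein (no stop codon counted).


Each amino acid = 1 codon = 3 bp
bp = 69 * 3 = 207 bp

207 bp


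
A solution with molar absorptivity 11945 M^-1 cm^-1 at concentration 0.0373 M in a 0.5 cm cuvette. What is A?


A = epsilon * c * l
A = 11945 * 0.0373 * 0.5
A = 222.7742

222.7742


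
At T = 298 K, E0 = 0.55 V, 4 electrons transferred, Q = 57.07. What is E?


E = E0 - (RT/nF) * ln(Q)
E = 0.55 - (8.314 * 298 / (4 * 96485)) * ln(57.07)
E = 0.524 V

0.524 V


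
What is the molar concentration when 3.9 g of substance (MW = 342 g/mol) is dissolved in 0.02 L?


C = (mass / MW) / volume
C = (3.9 / 342) / 0.02
C = 0.5702 M

0.5702 M


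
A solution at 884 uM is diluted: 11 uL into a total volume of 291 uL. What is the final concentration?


C2 = C1 * V1 / V2
C2 = 884 * 11 / 291
C2 = 33.4158 uM

33.4158 uM


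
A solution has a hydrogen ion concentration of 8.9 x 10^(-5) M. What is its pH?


pH = -log10([H+])
pH = -log10(8.9 x 10^(-5))
pH = 4.0506

4.0506


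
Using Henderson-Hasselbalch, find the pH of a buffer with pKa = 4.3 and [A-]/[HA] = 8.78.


pH = pKa + log10([A-]/[HA])
pH = 4.3 + log10(8.78)
pH = 5.2435

5.2435


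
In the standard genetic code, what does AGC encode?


Standard genetic code lookup.
Codon AGC -> Ser

Ser


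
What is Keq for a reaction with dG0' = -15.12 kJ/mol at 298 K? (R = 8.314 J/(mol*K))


Keq = exp(-dG0 * 1000 / (R * T))
Keq = exp(-(-15.12) * 1000 / (8.314 * 298))
Keq = 447.0851

447.0851


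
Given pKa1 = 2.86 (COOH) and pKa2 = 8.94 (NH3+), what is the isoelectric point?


pI = (pKa1 + pKa2) / 2
pI = (2.86 + 8.94) / 2
pI = 5.9

5.9


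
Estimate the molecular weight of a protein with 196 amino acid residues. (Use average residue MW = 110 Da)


MW = n_residues * 110 Da
MW = 196 * 110
MW = 21560 Da

21560 Da


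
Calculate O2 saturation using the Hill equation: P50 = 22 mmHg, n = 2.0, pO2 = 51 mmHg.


Y = pO2^n / (P50^n + pO2^n)
Y = 51^2.0 / (22^2.0 + 51^2.0)
Y = 84.31%

84.31%


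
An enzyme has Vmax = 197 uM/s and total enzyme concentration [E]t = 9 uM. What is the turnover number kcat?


kcat = Vmax / [E]t
kcat = 197 / 9
kcat = 21.8889 s^-1

21.8889 s^-1


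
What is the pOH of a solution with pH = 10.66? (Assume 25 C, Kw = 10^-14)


pOH = 14 - pH
pOH = 14 - 10.66
pOH = 3.34

3.34


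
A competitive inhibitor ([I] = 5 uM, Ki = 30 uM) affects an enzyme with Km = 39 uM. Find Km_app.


Km_app = Km * (1 + [I]/Ki)
Km_app = 39 * (1 + 5/30)
Km_app = 45.5 uM

45.5 uM


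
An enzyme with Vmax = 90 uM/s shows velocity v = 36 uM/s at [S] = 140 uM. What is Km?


Km = [S] * (Vmax - v) / v
Km = 140 * (90 - 36) / 36
Km = 210.0 uM

210.0 uM


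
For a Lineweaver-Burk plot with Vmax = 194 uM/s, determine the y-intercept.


y-intercept = 1/Vmax
= 1/194
= 0.0052 s/uM

0.0052 s/uM


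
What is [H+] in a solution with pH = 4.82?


[H+] = 10^(-pH)
[H+] = 10^(-4.82)
[H+] = 1.514e-05 M

1.514e-05 M


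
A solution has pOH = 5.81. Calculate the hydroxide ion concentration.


[OH-] = 10^(-pOH)
[OH-] = 10^(-5.81)
[OH-] = 1.549e-06 M

1.549e-06 M


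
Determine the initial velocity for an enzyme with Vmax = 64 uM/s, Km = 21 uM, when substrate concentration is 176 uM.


v = Vmax * [S] / (Km + [S])
v = 64 * 176 / (21 + 176)
v = 57.1777 uM/s

57.1777 uM/s


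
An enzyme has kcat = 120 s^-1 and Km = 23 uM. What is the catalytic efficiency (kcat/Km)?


Catalytic efficiency = kcat / Km
= 120 / 23
= 5.2174 uM^-1*s^-1

5.2174 uM^-1*s^-1


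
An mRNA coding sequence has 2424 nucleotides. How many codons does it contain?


codons = nucleotides / 3
codons = 2424 / 3 = 808

808


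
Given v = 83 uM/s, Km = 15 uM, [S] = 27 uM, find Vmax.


Vmax = v * (Km + [S]) / [S]
Vmax = 83 * (15 + 27) / 27
Vmax = 129.1111 uM/s

129.1111 uM/s


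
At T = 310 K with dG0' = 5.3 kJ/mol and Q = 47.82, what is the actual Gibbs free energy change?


dG = dG0' + RT * ln(Q) / 1000
dG = 5.3 + 8.314 * 310 * ln(47.82) / 1000
dG = 15.2677 kJ/mol

15.2677 kJ/mol


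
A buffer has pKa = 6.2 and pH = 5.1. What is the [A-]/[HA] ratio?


[A-]/[HA] = 10^(pH - pKa)
= 10^(5.1 - 6.2)
= 0.0794

0.0794


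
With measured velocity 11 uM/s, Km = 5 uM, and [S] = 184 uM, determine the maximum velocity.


Vmax = v * (Km + [S]) / [S]
Vmax = 11 * (5 + 184) / 184
Vmax = 11.2989 uM/s

11.2989 uM/s


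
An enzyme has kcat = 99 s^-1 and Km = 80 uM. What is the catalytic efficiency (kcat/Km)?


Catalytic efficiency = kcat / Km
= 99 / 80
= 1.2375 uM^-1*s^-1

1.2375 uM^-1*s^-1


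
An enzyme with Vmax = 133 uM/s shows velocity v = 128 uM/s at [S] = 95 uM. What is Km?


Km = [S] * (Vmax - v) / v
Km = 95 * (133 - 128) / 128
Km = 3.7109 uM

3.7109 uM


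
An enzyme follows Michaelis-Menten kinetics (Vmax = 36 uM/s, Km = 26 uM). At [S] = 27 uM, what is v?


v = Vmax * [S] / (Km + [S])
v = 36 * 27 / (26 + 27)
v = 18.3396 uM/s

18.3396 uM/s


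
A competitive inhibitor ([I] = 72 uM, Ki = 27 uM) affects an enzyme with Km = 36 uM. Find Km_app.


Km_app = Km * (1 + [I]/Ki)
Km_app = 36 * (1 + 72/27)
Km_app = 132.0 uM

132.0 uM


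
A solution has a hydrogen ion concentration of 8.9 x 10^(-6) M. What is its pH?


pH = -log10([H+])
pH = -log10(8.9 x 10^(-6))
pH = 5.0506

5.0506


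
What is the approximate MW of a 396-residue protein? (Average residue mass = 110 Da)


MW = n_residues * 110 Da
MW = 396 * 110
MW = 43560 Da

43560 Da


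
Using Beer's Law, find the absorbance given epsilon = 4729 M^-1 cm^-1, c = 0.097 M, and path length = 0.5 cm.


A = epsilon * c * l
A = 4729 * 0.097 * 0.5
A = 229.3565

229.3565


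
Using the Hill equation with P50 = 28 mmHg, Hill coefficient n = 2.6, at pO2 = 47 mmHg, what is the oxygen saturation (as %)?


Y = pO2^n / (P50^n + pO2^n)
Y = 47^2.6 / (28^2.6 + 47^2.6)
Y = 79.36%

79.36%


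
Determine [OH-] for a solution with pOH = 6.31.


[OH-] = 10^(-pOH)
[OH-] = 10^(-6.31)
[OH-] = 4.898e-07 M

4.898e-07 M


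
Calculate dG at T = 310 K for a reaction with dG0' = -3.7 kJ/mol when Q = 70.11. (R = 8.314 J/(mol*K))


dG = dG0' + RT * ln(Q) / 1000
dG = -3.7 + 8.314 * 310 * ln(70.11) / 1000
dG = 7.2539 kJ/mol

7.2539 kJ/mol


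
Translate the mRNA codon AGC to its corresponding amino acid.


Standard genetic code lookup.
Codon AGC -> Ser

Ser


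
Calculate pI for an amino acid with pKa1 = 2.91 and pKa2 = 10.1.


pI = (pKa1 + pKa2) / 2
pI = (2.91 + 10.1) / 2
pI = 6.505

6.505


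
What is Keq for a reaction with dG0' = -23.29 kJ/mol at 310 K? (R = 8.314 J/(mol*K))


Keq = exp(-dG0 * 1000 / (R * T))
Keq = exp(-(-23.29) * 1000 / (8.314 * 310))
Keq = 8403.877

8403.877


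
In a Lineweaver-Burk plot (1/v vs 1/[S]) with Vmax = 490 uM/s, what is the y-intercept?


y-intercept = 1/Vmax
= 1/490
= 0.002 s/uM

0.002 s/uM


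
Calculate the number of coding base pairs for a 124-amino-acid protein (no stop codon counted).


Each amino acid = 1 codon = 3 bp
bp = 124 * 3 = 372 bp

372 bp


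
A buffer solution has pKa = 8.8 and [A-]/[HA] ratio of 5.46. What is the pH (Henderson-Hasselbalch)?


pH = pKa + log10([A-]/[HA])
pH = 8.8 + log10(5.46)
pH = 9.5372

9.5372


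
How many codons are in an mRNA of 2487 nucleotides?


codons = nucleotides / 3
codons = 2487 / 3 = 829

829


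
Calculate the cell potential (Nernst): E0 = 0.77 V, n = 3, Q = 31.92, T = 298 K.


E = E0 - (RT/nF) * ln(Q)
E = 0.77 - (8.314 * 298 / (3 * 96485)) * ln(31.92)
E = 0.7404 V

0.7404 V


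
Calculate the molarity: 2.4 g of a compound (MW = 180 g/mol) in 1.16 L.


C = (mass / MW) / volume
C = (2.4 / 180) / 1.16
C = 0.0115 M

0.0115 M


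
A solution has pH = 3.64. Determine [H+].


[H+] = 10^(-pH)
[H+] = 10^(-3.64)
[H+] = 2.291e-04 M

2.291e-04 M


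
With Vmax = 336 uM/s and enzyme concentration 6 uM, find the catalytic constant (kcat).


kcat = Vmax / [E]t
kcat = 336 / 6
kcat = 56.0 s^-1

56.0 s^-1


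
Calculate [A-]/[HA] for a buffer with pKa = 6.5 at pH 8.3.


[A-]/[HA] = 10^(pH - pKa)
= 10^(8.3 - 6.5)
= 63.0957

63.0957


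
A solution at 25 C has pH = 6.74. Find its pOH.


pOH = 14 - pH
pOH = 14 - 6.74
pOH = 7.26

7.26


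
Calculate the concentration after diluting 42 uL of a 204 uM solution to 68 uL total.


C2 = C1 * V1 / V2
C2 = 204 * 42 / 68
C2 = 126.0 uM

126.0 uM


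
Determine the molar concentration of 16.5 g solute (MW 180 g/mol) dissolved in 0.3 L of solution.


C = (mass / MW) / volume
C = (16.5 / 180) / 0.3
C = 0.3056 M

0.3056 M


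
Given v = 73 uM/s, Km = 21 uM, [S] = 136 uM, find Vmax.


Vmax = v * (Km + [S]) / [S]
Vmax = 73 * (21 + 136) / 136
Vmax = 84.2721 uM/s

84.2721 uM/s


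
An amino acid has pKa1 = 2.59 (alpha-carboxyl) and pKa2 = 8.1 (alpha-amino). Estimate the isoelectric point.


pI = (pKa1 + pKa2) / 2
pI = (2.59 + 8.1) / 2
pI = 5.345

5.345


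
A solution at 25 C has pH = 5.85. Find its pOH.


pOH = 14 - pH
pOH = 14 - 5.85
pOH = 8.15

8.15


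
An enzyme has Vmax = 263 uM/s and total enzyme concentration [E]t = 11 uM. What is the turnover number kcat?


kcat = Vmax / [E]t
kcat = 263 / 11
kcat = 23.9091 s^-1

23.9091 s^-1


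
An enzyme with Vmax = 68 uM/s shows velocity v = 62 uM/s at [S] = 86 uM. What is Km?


Km = [S] * (Vmax - v) / v
Km = 86 * (68 - 62) / 62
Km = 8.3226 uM

8.3226 uM


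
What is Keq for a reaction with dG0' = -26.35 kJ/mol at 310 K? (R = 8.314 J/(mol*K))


Keq = exp(-dG0 * 1000 / (R * T))
Keq = exp(-(-26.35) * 1000 / (8.314 * 310))
Keq = 27548.9315

27548.9315


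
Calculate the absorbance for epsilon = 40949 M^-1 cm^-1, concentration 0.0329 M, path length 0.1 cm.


A = epsilon * c * l
A = 40949 * 0.0329 * 0.1
A = 134.7222

134.7222


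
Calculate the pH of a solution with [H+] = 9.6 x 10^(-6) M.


pH = -log10([H+])
pH = -log10(9.6 x 10^(-6))
pH = 5.0177

5.0177


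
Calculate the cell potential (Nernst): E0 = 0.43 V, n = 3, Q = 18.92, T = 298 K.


E = E0 - (RT/nF) * ln(Q)
E = 0.43 - (8.314 * 298 / (3 * 96485)) * ln(18.92)
E = 0.4048 V

0.4048 V


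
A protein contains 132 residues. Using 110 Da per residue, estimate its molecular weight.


MW = n_residues * 110 Da
MW = 132 * 110
MW = 14520 Da

14520 Da


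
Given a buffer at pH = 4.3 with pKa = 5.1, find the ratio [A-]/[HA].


[A-]/[HA] = 10^(pH - pKa)
= 10^(4.3 - 5.1)
= 0.1585

0.1585


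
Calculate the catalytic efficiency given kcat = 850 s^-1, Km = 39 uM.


Catalytic efficiency = kcat / Km
= 850 / 39
= 21.7949 uM^-1*s^-1

21.7949 uM^-1*s^-1


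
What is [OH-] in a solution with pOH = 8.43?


[OH-] = 10^(-pOH)
[OH-] = 10^(-8.43)
[OH-] = 3.715e-09 M

3.715e-09 M


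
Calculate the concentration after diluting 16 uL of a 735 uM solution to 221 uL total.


C2 = C1 * V1 / V2
C2 = 735 * 16 / 221
C2 = 53.2127 uM

53.2127 uM


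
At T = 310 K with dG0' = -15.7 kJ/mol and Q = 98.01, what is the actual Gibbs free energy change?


dG = dG0' + RT * ln(Q) / 1000
dG = -15.7 + 8.314 * 310 * ln(98.01) / 1000
dG = -3.8827 kJ/mol

-3.8827 kJ/mol


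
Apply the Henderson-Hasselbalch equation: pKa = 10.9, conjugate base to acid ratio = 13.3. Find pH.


pH = pKa + log10([A-]/[HA])
pH = 10.9 + log10(13.3)
pH = 12.0239

12.0239


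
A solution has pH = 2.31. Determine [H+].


[H+] = 10^(-pH)
[H+] = 10^(-2.31)
[H+] = 0.0049 M

0.0049 M


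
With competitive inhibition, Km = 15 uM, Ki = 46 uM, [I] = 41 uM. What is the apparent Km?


Km_app = Km * (1 + [I]/Ki)
Km_app = 15 * (1 + 41/46)
Km_app = 28.3696 uM

28.3696 uM


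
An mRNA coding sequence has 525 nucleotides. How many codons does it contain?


codons = nucleotides / 3
codons = 525 / 3 = 175

175


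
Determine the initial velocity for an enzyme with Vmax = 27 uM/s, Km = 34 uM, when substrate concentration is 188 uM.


v = Vmax * [S] / (Km + [S])
v = 27 * 188 / (34 + 188)
v = 22.8649 uM/s

22.8649 uM/s


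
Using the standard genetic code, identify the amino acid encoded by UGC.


Standard genetic code lookup.
Codon UGC -> Cys

Cys


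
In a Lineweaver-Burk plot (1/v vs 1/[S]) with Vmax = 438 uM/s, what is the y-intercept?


y-intercept = 1/Vmax
= 1/438
= 0.0023 s/uM

0.0023 s/uM


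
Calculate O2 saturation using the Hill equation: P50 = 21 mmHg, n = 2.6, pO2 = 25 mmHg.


Y = pO2^n / (P50^n + pO2^n)
Y = 25^2.6 / (21^2.6 + 25^2.6)
Y = 61.14%

61.14%


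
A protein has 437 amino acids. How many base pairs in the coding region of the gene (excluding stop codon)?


Each amino acid = 1 codon = 3 bp
bp = 437 * 3 = 1311 bp

1311 bp


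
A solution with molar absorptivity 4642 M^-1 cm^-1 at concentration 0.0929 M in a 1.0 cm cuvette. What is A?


A = epsilon * c * l
A = 4642 * 0.0929 * 1.0
A = 431.2418

431.2418


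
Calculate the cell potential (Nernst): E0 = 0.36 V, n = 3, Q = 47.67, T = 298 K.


E = E0 - (RT/nF) * ln(Q)
E = 0.36 - (8.314 * 298 / (3 * 96485)) * ln(47.67)
E = 0.3269 V

0.3269 V


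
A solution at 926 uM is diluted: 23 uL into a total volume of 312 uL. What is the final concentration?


C2 = C1 * V1 / V2
C2 = 926 * 23 / 312
C2 = 68.2628 uM

68.2628 uM


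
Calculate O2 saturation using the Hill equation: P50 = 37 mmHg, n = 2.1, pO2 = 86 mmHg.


Y = pO2^n / (P50^n + pO2^n)
Y = 86^2.1 / (37^2.1 + 86^2.1)
Y = 85.46%

85.46%


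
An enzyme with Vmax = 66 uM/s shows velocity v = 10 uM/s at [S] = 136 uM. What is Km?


Km = [S] * (Vmax - v) / v
Km = 136 * (66 - 10) / 10
Km = 761.6 uM

761.6 uM


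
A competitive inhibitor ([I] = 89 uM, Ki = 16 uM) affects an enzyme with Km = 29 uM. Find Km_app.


Km_app = Km * (1 + [I]/Ki)
Km_app = 29 * (1 + 89/16)
Km_app = 190.3125 uM

190.3125 uM


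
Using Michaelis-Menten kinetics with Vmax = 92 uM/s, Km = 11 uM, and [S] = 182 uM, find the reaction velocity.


v = Vmax * [S] / (Km + [S])
v = 92 * 182 / (11 + 182)
v = 86.7565 uM/s

86.7565 uM/s


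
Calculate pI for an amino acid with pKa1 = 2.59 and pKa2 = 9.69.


pI = (pKa1 + pKa2) / 2
pI = (2.59 + 9.69) / 2
pI = 6.14

6.14


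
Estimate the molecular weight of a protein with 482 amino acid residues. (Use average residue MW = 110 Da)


MW = n_residues * 110 Da
MW = 482 * 110
MW = 53020 Da

53020 Da


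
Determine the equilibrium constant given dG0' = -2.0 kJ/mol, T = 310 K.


Keq = exp(-dG0 * 1000 / (R * T))
Keq = exp(-(-2.0) * 1000 / (8.314 * 310))
Keq = 2.1728

2.1728


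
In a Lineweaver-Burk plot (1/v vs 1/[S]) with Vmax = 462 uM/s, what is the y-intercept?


y-intercept = 1/Vmax
= 1/462
= 0.0022 s/uM

0.0022 s/uM


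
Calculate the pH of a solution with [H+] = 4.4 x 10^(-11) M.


pH = -log10([H+])
pH = -log10(4.4 x 10^(-11))
pH = 10.3565

10.3565


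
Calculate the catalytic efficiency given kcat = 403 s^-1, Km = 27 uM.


Catalytic efficiency = kcat / Km
= 403 / 27
= 14.9259 uM^-1*s^-1

14.9259 uM^-1*s^-1


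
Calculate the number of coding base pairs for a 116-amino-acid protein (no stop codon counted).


Each amino acid = 1 codon = 3 bp
bp = 116 * 3 = 348 bp

348 bp


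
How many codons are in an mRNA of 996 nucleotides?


codons = nucleotides / 3
codons = 996 / 3 = 332

332


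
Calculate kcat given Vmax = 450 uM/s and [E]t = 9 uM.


kcat = Vmax / [E]t
kcat = 450 / 9
kcat = 50.0 s^-1

50.0 s^-1


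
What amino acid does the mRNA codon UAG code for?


Standard genetic code lookup.
Codon UAG -> Stop

Stop


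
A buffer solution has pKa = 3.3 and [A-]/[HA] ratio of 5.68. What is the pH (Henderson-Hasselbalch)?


pH = pKa + log10([A-]/[HA])
pH = 3.3 + log10(5.68)
pH = 4.0543

4.0543


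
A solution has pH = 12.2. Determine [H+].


[H+] = 10^(-pH)
[H+] = 10^(-12.2)
[H+] = 6.310e-13 M

6.310e-13 M


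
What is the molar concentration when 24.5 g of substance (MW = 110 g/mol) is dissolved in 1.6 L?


C = (mass / MW) / volume
C = (24.5 / 110) / 1.6
C = 0.1392 M

0.1392 M


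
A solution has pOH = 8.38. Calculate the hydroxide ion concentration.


[OH-] = 10^(-pOH)
[OH-] = 10^(-8.38)
[OH-] = 4.169e-09 M

4.169e-09 M


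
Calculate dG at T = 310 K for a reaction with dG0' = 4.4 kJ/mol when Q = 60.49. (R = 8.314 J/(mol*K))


dG = dG0' + RT * ln(Q) / 1000
dG = 4.4 + 8.314 * 310 * ln(60.49) / 1000
dG = 14.9735 kJ/mol

14.9735 kJ/mol


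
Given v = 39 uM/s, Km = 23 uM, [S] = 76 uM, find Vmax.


Vmax = v * (Km + [S]) / [S]
Vmax = 39 * (23 + 76) / 76
Vmax = 50.8026 uM/s

50.8026 uM/s


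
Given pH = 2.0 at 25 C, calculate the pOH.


pOH = 14 - pH
pOH = 14 - 2.0
pOH = 12.0

12.0


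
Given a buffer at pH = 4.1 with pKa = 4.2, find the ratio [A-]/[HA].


[A-]/[HA] = 10^(pH - pKa)
= 10^(4.1 - 4.2)
= 0.7943

0.7943


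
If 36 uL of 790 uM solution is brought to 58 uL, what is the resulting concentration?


C2 = C1 * V1 / V2
C2 = 790 * 36 / 58
C2 = 490.3448 uM

490.3448 uM


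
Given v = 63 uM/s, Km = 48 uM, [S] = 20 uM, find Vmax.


Vmax = v * (Km + [S]) / [S]
Vmax = 63 * (48 + 20) / 20
Vmax = 214.2 uM/s

214.2 uM/s


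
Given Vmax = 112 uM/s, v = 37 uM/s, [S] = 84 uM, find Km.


Km = [S] * (Vmax - v) / v
Km = 84 * (112 - 37) / 37
Km = 170.2703 uM

170.2703 uM


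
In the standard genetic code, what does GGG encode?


Standard genetic code lookup.
Codon GGG -> Gly

Gly


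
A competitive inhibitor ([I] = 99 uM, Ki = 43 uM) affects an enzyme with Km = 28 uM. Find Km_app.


Km_app = Km * (1 + [I]/Ki)
Km_app = 28 * (1 + 99/43)
Km_app = 92.4651 uM

92.4651 uM


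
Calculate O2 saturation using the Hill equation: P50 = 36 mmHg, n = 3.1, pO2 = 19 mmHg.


Y = pO2^n / (P50^n + pO2^n)
Y = 19^3.1 / (36^3.1 + 19^3.1)
Y = 12.12%

12.12%


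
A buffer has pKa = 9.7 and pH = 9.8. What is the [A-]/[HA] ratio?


[A-]/[HA] = 10^(pH - pKa)
= 10^(9.8 - 9.7)
= 1.2589

1.2589


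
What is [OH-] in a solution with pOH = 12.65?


[OH-] = 10^(-pOH)
[OH-] = 10^(-12.65)
[OH-] = 2.239e-13 M

2.239e-13 M


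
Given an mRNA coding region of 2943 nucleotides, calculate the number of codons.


codons = nucleotides / 3
codons = 2943 / 3 = 981

981


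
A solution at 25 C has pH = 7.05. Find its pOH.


pOH = 14 - pH
pOH = 14 - 7.05
pOH = 6.95

6.95


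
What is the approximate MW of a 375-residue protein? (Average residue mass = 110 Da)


MW = n_residues * 110 Da
MW = 375 * 110
MW = 41250 Da

41250 Da


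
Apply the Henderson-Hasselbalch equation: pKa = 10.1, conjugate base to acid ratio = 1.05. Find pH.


pH = pKa + log10([A-]/[HA])
pH = 10.1 + log10(1.05)
pH = 10.1212

10.1212


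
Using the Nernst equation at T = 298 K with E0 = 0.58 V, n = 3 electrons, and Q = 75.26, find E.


E = E0 - (RT/nF) * ln(Q)
E = 0.58 - (8.314 * 298 / (3 * 96485)) * ln(75.26)
E = 0.543 V

0.543 V


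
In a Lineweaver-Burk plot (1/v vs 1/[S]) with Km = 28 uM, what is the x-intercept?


x-intercept = -1/Km
= -1/28
= -0.0357 1/uM

-0.0357 1/uM


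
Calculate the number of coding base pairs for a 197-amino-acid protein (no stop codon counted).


Each amino acid = 1 codon = 3 bp
bp = 197 * 3 = 591 bp

591 bp


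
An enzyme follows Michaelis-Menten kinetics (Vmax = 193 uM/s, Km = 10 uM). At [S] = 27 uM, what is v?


v = Vmax * [S] / (Km + [S])
v = 193 * 27 / (10 + 27)
v = 140.8378 uM/s

140.8378 uM/s


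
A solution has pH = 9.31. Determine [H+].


[H+] = 10^(-pH)
[H+] = 10^(-9.31)
[H+] = 4.898e-10 M

4.898e-10 M


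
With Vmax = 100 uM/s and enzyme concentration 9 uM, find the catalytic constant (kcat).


kcat = Vmax / [E]t
kcat = 100 / 9
kcat = 11.1111 s^-1

11.1111 s^-1


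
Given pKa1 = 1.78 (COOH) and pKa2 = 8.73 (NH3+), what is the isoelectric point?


pI = (pKa1 + pKa2) / 2
pI = (1.78 + 8.73) / 2
pI = 5.255

5.255


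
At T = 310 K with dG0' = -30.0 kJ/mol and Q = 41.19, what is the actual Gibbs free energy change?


dG = dG0' + RT * ln(Q) / 1000
dG = -30.0 + 8.314 * 310 * ln(41.19) / 1000
dG = -20.4169 kJ/mol

-20.4169 kJ/mol


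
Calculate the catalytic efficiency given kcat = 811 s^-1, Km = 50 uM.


Catalytic efficiency = kcat / Km
= 811 / 50
= 16.22 uM^-1*s^-1

16.22 uM^-1*s^-1


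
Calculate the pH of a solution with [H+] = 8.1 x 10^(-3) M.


pH = -log10([H+])
pH = -log10(8.1 x 10^(-3))
pH = 2.0915

2.0915


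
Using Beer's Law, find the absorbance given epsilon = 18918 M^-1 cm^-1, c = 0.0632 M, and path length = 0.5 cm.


A = epsilon * c * l
A = 18918 * 0.0632 * 0.5
A = 597.8088

597.8088


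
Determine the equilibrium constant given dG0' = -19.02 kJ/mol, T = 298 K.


Keq = exp(-dG0 * 1000 / (R * T))
Keq = exp(-(-19.02) * 1000 / (8.314 * 298))
Keq = 2157.8567

2157.8567


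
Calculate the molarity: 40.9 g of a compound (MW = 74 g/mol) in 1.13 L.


C = (mass / MW) / volume
C = (40.9 / 74) / 1.13
C = 0.4891 M

0.4891 M


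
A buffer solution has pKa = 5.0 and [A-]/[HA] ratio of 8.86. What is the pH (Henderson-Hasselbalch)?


pH = pKa + log10([A-]/[HA])
pH = 5.0 + log10(8.86)
pH = 5.9474

5.9474


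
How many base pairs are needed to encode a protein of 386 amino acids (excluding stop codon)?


Each amino acid = 1 codon = 3 bp
bp = 386 * 3 = 1158 bp

1158 bp


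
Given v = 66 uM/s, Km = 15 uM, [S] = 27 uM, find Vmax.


Vmax = v * (Km + [S]) / [S]
Vmax = 66 * (15 + 27) / 27
Vmax = 102.6667 uM/s

102.6667 uM/s


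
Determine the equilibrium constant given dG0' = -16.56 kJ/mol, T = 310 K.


Keq = exp(-dG0 * 1000 / (R * T))
Keq = exp(-(-16.56) * 1000 / (8.314 * 310))
Keq = 617.2222

617.2222


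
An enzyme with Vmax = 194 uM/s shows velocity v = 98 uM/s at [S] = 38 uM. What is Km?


Km = [S] * (Vmax - v) / v
Km = 38 * (194 - 98) / 98
Km = 37.2245 uM

37.2245 uM


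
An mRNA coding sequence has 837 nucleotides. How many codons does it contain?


codons = nucleotides / 3
codons = 837 / 3 = 279

279


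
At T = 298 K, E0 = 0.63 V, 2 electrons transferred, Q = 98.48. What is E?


E = E0 - (RT/nF) * ln(Q)
E = 0.63 - (8.314 * 298 / (2 * 96485)) * ln(98.48)
E = 0.5711 V

0.5711 V


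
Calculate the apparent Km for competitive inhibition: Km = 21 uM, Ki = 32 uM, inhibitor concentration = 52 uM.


Km_app = Km * (1 + [I]/Ki)
Km_app = 21 * (1 + 52/32)
Km_app = 55.125 uM

55.125 uM


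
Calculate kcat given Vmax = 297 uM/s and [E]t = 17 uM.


kcat = Vmax / [E]t
kcat = 297 / 17
kcat = 17.4706 s^-1

17.4706 s^-1
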